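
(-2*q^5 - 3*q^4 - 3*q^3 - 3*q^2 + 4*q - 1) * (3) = -6*q^5 - 9*q^4 - 9*q^3 - 9*q^2 + 12*q - 3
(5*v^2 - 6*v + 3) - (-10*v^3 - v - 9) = 10*v^3 + 5*v^2 - 5*v + 12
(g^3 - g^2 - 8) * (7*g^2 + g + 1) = 7*g^5 - 6*g^4 - 57*g^2 - 8*g - 8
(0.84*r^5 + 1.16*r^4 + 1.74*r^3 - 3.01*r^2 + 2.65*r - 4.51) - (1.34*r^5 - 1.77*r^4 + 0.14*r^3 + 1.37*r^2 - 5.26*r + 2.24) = -0.5*r^5 + 2.93*r^4 + 1.6*r^3 - 4.38*r^2 + 7.91*r - 6.75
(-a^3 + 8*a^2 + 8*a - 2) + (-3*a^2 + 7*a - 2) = -a^3 + 5*a^2 + 15*a - 4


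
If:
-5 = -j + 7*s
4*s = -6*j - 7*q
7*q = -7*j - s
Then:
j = -15/4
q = 55/14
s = -5/4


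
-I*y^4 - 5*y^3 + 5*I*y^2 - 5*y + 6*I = (y - 3*I)*(y - 2*I)*(y - I)*(-I*y + 1)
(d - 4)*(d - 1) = d^2 - 5*d + 4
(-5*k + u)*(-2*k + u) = 10*k^2 - 7*k*u + u^2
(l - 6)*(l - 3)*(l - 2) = l^3 - 11*l^2 + 36*l - 36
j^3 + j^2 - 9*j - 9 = (j - 3)*(j + 1)*(j + 3)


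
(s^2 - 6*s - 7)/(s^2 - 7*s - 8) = (s - 7)/(s - 8)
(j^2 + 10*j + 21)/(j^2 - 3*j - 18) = (j + 7)/(j - 6)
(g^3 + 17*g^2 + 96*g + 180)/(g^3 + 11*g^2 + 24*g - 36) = (g + 5)/(g - 1)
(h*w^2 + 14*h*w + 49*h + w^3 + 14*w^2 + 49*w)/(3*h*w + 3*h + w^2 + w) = (h*w^2 + 14*h*w + 49*h + w^3 + 14*w^2 + 49*w)/(3*h*w + 3*h + w^2 + w)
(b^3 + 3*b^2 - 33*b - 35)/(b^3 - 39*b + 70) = (b + 1)/(b - 2)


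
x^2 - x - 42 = (x - 7)*(x + 6)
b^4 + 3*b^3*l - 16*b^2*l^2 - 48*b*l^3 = b*(b - 4*l)*(b + 3*l)*(b + 4*l)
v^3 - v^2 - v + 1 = (v - 1)^2*(v + 1)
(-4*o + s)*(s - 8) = -4*o*s + 32*o + s^2 - 8*s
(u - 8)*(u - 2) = u^2 - 10*u + 16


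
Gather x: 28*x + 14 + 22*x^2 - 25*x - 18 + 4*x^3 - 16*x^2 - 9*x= 4*x^3 + 6*x^2 - 6*x - 4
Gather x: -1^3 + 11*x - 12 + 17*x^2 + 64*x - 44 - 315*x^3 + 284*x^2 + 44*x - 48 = -315*x^3 + 301*x^2 + 119*x - 105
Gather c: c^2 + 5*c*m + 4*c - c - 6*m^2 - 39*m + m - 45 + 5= c^2 + c*(5*m + 3) - 6*m^2 - 38*m - 40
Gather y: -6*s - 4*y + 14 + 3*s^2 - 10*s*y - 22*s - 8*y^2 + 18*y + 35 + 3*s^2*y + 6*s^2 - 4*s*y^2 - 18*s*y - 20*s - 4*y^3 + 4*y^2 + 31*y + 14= 9*s^2 - 48*s - 4*y^3 + y^2*(-4*s - 4) + y*(3*s^2 - 28*s + 45) + 63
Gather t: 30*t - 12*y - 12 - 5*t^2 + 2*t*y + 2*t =-5*t^2 + t*(2*y + 32) - 12*y - 12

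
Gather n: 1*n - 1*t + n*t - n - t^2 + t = n*t - t^2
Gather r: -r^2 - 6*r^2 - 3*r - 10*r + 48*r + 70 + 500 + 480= -7*r^2 + 35*r + 1050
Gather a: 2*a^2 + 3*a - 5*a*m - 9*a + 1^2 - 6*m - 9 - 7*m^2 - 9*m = 2*a^2 + a*(-5*m - 6) - 7*m^2 - 15*m - 8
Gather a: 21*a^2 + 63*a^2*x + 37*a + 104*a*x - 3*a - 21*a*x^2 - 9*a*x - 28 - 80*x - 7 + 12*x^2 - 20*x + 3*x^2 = a^2*(63*x + 21) + a*(-21*x^2 + 95*x + 34) + 15*x^2 - 100*x - 35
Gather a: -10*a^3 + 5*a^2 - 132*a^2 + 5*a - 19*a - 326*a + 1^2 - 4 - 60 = -10*a^3 - 127*a^2 - 340*a - 63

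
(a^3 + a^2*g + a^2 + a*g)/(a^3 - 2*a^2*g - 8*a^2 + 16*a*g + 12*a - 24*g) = a*(a^2 + a*g + a + g)/(a^3 - 2*a^2*g - 8*a^2 + 16*a*g + 12*a - 24*g)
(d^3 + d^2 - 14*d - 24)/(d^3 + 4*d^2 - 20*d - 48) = (d + 3)/(d + 6)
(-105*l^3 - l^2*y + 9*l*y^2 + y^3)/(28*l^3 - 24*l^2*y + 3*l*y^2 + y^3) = (-15*l^2 + 2*l*y + y^2)/(4*l^2 - 4*l*y + y^2)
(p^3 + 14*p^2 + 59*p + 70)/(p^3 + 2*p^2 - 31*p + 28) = (p^2 + 7*p + 10)/(p^2 - 5*p + 4)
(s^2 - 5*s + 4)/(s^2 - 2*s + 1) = (s - 4)/(s - 1)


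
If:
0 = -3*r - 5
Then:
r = -5/3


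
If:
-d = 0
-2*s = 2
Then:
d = 0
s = -1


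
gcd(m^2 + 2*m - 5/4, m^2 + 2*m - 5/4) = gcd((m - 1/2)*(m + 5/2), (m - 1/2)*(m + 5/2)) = m^2 + 2*m - 5/4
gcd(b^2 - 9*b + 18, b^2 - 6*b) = b - 6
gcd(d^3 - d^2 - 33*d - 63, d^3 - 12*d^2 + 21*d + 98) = d - 7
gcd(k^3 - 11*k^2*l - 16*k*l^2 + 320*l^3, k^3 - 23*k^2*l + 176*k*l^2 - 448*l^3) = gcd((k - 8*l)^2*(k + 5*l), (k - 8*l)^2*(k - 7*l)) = k^2 - 16*k*l + 64*l^2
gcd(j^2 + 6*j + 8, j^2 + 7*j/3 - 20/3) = j + 4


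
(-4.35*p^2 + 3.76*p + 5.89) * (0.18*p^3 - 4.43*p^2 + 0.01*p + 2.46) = -0.783*p^5 + 19.9473*p^4 - 15.6401*p^3 - 36.7561*p^2 + 9.3085*p + 14.4894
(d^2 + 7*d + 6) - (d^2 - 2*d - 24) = 9*d + 30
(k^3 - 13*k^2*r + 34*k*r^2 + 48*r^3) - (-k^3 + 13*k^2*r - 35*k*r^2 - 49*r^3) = 2*k^3 - 26*k^2*r + 69*k*r^2 + 97*r^3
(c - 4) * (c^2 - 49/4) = c^3 - 4*c^2 - 49*c/4 + 49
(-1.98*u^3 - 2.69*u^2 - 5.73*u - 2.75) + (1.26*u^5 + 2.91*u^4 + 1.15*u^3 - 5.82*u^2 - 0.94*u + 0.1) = 1.26*u^5 + 2.91*u^4 - 0.83*u^3 - 8.51*u^2 - 6.67*u - 2.65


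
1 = 1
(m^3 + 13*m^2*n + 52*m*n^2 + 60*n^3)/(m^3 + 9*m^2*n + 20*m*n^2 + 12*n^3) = (m + 5*n)/(m + n)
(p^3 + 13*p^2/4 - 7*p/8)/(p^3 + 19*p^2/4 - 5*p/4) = (p + 7/2)/(p + 5)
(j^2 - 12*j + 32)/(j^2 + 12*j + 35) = (j^2 - 12*j + 32)/(j^2 + 12*j + 35)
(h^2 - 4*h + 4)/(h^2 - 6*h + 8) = (h - 2)/(h - 4)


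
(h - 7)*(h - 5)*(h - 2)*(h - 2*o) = h^4 - 2*h^3*o - 14*h^3 + 28*h^2*o + 59*h^2 - 118*h*o - 70*h + 140*o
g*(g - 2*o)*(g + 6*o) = g^3 + 4*g^2*o - 12*g*o^2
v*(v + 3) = v^2 + 3*v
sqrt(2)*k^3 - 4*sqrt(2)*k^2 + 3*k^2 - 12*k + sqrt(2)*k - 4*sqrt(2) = (k - 4)*(k + sqrt(2))*(sqrt(2)*k + 1)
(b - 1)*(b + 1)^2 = b^3 + b^2 - b - 1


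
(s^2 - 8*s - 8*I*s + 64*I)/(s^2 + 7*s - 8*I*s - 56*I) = (s - 8)/(s + 7)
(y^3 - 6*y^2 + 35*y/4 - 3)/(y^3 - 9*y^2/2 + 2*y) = (y - 3/2)/y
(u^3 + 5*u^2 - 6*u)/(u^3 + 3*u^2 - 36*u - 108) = u*(u - 1)/(u^2 - 3*u - 18)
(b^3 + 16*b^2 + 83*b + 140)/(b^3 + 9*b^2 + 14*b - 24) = (b^2 + 12*b + 35)/(b^2 + 5*b - 6)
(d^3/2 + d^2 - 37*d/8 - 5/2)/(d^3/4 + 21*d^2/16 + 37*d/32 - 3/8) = 4*(4*d^2 - 8*d - 5)/(8*d^2 + 10*d - 3)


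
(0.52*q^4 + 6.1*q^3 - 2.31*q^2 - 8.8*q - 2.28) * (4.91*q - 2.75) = 2.5532*q^5 + 28.521*q^4 - 28.1171*q^3 - 36.8555*q^2 + 13.0052*q + 6.27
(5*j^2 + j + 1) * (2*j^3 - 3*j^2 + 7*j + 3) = 10*j^5 - 13*j^4 + 34*j^3 + 19*j^2 + 10*j + 3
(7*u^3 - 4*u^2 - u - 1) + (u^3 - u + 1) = 8*u^3 - 4*u^2 - 2*u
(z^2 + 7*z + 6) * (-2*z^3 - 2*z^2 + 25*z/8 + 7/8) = -2*z^5 - 16*z^4 - 183*z^3/8 + 43*z^2/4 + 199*z/8 + 21/4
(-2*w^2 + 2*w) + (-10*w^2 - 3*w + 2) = -12*w^2 - w + 2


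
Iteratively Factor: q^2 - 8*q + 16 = (q - 4)*(q - 4)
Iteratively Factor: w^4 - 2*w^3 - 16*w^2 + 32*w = (w + 4)*(w^3 - 6*w^2 + 8*w) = w*(w + 4)*(w^2 - 6*w + 8) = w*(w - 4)*(w + 4)*(w - 2)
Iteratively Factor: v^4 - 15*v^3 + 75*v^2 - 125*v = (v - 5)*(v^3 - 10*v^2 + 25*v) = v*(v - 5)*(v^2 - 10*v + 25) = v*(v - 5)^2*(v - 5)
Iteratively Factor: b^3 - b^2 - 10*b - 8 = (b + 2)*(b^2 - 3*b - 4) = (b - 4)*(b + 2)*(b + 1)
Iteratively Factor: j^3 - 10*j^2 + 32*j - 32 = (j - 4)*(j^2 - 6*j + 8) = (j - 4)*(j - 2)*(j - 4)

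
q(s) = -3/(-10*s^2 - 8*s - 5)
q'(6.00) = 0.00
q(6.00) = 0.01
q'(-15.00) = 0.00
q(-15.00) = 0.00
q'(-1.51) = 0.27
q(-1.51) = 0.19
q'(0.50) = -0.41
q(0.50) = 0.26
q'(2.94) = -0.02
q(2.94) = 0.03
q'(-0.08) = -0.98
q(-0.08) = 0.68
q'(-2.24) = 0.08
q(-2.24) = 0.08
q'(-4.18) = 0.01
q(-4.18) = 0.02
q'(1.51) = -0.07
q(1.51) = 0.08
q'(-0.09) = -0.98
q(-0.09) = 0.69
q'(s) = -3*(20*s + 8)/(-10*s^2 - 8*s - 5)^2 = 12*(-5*s - 2)/(10*s^2 + 8*s + 5)^2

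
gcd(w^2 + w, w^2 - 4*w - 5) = w + 1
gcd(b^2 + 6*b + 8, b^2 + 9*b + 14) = b + 2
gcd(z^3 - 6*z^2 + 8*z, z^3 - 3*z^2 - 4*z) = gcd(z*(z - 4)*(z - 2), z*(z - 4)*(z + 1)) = z^2 - 4*z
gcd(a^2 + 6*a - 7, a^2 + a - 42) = a + 7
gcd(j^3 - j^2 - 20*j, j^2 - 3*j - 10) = j - 5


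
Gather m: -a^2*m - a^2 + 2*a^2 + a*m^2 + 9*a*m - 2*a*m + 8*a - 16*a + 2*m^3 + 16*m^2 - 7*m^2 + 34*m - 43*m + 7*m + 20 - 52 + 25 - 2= a^2 - 8*a + 2*m^3 + m^2*(a + 9) + m*(-a^2 + 7*a - 2) - 9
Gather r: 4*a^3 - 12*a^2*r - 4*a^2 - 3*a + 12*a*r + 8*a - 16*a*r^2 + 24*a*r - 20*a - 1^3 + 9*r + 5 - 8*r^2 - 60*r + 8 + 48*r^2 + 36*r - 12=4*a^3 - 4*a^2 - 15*a + r^2*(40 - 16*a) + r*(-12*a^2 + 36*a - 15)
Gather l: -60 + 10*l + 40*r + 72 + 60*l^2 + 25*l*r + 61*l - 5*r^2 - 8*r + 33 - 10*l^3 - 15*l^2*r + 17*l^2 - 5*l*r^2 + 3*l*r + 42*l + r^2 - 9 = -10*l^3 + l^2*(77 - 15*r) + l*(-5*r^2 + 28*r + 113) - 4*r^2 + 32*r + 36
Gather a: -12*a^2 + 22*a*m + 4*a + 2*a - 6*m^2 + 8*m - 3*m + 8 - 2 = -12*a^2 + a*(22*m + 6) - 6*m^2 + 5*m + 6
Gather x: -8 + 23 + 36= 51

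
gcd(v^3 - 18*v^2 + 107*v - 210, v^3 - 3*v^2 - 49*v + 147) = v - 7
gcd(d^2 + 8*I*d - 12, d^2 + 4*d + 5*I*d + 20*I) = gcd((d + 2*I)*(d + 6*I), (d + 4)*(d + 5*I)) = 1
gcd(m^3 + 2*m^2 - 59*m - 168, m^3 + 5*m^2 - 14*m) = m + 7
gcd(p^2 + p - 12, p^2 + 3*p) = 1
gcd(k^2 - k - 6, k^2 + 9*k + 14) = k + 2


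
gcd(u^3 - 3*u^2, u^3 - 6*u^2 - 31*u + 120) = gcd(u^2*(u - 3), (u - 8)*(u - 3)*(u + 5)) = u - 3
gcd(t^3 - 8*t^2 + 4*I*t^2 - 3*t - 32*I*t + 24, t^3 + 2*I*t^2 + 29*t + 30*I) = t + I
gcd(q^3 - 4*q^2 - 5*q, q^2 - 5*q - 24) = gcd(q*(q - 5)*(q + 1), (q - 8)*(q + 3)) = 1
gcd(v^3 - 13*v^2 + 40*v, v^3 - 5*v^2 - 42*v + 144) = v - 8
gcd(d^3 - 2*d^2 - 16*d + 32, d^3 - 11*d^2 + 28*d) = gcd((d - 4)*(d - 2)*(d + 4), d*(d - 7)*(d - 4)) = d - 4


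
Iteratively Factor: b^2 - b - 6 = (b - 3)*(b + 2)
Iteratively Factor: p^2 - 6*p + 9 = (p - 3)*(p - 3)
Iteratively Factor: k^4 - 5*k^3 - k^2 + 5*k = (k - 5)*(k^3 - k) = k*(k - 5)*(k^2 - 1) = k*(k - 5)*(k - 1)*(k + 1)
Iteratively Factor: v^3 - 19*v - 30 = (v + 2)*(v^2 - 2*v - 15) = (v + 2)*(v + 3)*(v - 5)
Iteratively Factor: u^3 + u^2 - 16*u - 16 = (u + 1)*(u^2 - 16) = (u - 4)*(u + 1)*(u + 4)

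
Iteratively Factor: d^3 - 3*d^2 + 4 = (d + 1)*(d^2 - 4*d + 4) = (d - 2)*(d + 1)*(d - 2)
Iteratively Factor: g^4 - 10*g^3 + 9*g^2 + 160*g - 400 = (g - 5)*(g^3 - 5*g^2 - 16*g + 80) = (g - 5)*(g + 4)*(g^2 - 9*g + 20) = (g - 5)^2*(g + 4)*(g - 4)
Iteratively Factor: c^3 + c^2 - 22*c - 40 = (c + 4)*(c^2 - 3*c - 10) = (c - 5)*(c + 4)*(c + 2)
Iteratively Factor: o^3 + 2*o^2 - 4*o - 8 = (o + 2)*(o^2 - 4) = (o + 2)^2*(o - 2)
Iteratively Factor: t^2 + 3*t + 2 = (t + 1)*(t + 2)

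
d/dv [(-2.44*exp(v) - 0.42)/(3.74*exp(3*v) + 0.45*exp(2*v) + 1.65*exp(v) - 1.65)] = (18.2512*exp(3*v) + 5.8104*exp(2*v) + 0.378*exp(v) + 4.719)*exp(v)/(13.9876*exp(6*v) + 3.366*exp(5*v) + 12.5445*exp(4*v) - 10.857*exp(3*v) + 1.2375*exp(2*v) - 5.445*exp(v) + 2.7225)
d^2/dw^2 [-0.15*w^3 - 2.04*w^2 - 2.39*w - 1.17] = -0.9*w - 4.08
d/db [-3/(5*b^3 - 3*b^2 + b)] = 3*(15*b^2 - 6*b + 1)/(b^2*(5*b^2 - 3*b + 1)^2)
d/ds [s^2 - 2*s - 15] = 2*s - 2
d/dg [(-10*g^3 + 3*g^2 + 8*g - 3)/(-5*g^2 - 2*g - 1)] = 2*(25*g^4 + 20*g^3 + 32*g^2 - 18*g - 7)/(25*g^4 + 20*g^3 + 14*g^2 + 4*g + 1)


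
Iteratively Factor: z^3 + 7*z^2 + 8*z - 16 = (z + 4)*(z^2 + 3*z - 4) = (z + 4)^2*(z - 1)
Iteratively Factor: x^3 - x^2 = (x)*(x^2 - x) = x*(x - 1)*(x)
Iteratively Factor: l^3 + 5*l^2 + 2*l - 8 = (l + 2)*(l^2 + 3*l - 4) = (l - 1)*(l + 2)*(l + 4)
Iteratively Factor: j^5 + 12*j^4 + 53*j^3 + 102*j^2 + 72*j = (j + 4)*(j^4 + 8*j^3 + 21*j^2 + 18*j) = j*(j + 4)*(j^3 + 8*j^2 + 21*j + 18) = j*(j + 3)*(j + 4)*(j^2 + 5*j + 6) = j*(j + 2)*(j + 3)*(j + 4)*(j + 3)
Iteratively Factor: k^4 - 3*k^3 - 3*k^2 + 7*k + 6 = (k + 1)*(k^3 - 4*k^2 + k + 6) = (k - 3)*(k + 1)*(k^2 - k - 2) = (k - 3)*(k + 1)^2*(k - 2)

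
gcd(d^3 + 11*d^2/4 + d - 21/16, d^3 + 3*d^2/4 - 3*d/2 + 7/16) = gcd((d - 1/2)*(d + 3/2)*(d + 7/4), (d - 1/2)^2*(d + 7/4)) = d^2 + 5*d/4 - 7/8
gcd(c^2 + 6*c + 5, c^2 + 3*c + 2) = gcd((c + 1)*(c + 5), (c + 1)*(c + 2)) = c + 1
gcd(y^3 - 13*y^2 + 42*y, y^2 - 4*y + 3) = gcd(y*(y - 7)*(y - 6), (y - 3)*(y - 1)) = 1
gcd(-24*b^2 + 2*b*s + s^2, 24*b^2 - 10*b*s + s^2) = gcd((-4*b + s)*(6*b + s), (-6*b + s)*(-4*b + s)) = -4*b + s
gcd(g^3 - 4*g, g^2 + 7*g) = g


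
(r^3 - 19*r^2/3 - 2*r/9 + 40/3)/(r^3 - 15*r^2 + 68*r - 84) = (r^2 - r/3 - 20/9)/(r^2 - 9*r + 14)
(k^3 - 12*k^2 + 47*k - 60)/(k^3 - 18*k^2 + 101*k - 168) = (k^2 - 9*k + 20)/(k^2 - 15*k + 56)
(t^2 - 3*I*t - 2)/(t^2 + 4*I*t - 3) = (t^2 - 3*I*t - 2)/(t^2 + 4*I*t - 3)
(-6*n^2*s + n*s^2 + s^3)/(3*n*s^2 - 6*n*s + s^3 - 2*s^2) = (-2*n + s)/(s - 2)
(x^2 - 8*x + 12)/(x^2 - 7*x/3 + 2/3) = 3*(x - 6)/(3*x - 1)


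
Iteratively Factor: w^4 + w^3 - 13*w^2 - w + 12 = (w - 3)*(w^3 + 4*w^2 - w - 4) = (w - 3)*(w + 4)*(w^2 - 1) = (w - 3)*(w + 1)*(w + 4)*(w - 1)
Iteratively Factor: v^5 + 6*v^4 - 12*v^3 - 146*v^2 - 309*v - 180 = (v - 5)*(v^4 + 11*v^3 + 43*v^2 + 69*v + 36) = (v - 5)*(v + 3)*(v^3 + 8*v^2 + 19*v + 12) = (v - 5)*(v + 1)*(v + 3)*(v^2 + 7*v + 12) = (v - 5)*(v + 1)*(v + 3)*(v + 4)*(v + 3)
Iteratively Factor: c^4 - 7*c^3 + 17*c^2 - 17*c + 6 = (c - 2)*(c^3 - 5*c^2 + 7*c - 3) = (c - 3)*(c - 2)*(c^2 - 2*c + 1) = (c - 3)*(c - 2)*(c - 1)*(c - 1)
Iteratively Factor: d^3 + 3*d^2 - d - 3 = (d + 3)*(d^2 - 1) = (d + 1)*(d + 3)*(d - 1)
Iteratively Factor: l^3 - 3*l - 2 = (l - 2)*(l^2 + 2*l + 1) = (l - 2)*(l + 1)*(l + 1)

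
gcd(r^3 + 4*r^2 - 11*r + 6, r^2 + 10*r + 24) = r + 6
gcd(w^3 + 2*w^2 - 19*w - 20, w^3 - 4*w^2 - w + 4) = w^2 - 3*w - 4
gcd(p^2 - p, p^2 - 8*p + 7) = p - 1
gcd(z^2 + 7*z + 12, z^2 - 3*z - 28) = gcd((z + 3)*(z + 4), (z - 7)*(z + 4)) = z + 4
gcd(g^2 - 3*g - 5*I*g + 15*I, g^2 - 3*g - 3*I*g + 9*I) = g - 3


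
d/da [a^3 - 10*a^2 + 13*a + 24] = 3*a^2 - 20*a + 13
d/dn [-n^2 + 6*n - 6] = 6 - 2*n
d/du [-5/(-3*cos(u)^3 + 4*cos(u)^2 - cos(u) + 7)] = 5*(9*cos(u)^2 - 8*cos(u) + 1)*sin(u)/(3*cos(u)^3 - 4*cos(u)^2 + cos(u) - 7)^2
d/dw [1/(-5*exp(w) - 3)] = 5*exp(w)/(5*exp(w) + 3)^2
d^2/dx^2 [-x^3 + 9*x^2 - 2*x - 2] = 18 - 6*x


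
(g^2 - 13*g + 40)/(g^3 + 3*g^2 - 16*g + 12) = (g^2 - 13*g + 40)/(g^3 + 3*g^2 - 16*g + 12)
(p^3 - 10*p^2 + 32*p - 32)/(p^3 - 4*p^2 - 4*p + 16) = (p - 4)/(p + 2)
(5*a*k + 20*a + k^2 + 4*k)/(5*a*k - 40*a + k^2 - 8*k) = (k + 4)/(k - 8)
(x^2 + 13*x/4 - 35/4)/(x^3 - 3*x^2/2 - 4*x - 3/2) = (-4*x^2 - 13*x + 35)/(2*(-2*x^3 + 3*x^2 + 8*x + 3))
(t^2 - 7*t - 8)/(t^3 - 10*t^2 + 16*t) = (t + 1)/(t*(t - 2))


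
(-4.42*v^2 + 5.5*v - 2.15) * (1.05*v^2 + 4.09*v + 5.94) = -4.641*v^4 - 12.3028*v^3 - 6.01730000000001*v^2 + 23.8765*v - 12.771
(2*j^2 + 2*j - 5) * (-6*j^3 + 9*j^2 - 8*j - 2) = -12*j^5 + 6*j^4 + 32*j^3 - 65*j^2 + 36*j + 10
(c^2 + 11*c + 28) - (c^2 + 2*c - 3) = 9*c + 31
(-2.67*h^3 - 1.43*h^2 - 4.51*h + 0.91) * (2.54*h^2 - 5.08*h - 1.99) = -6.7818*h^5 + 9.9314*h^4 + 1.1223*h^3 + 28.0679*h^2 + 4.3521*h - 1.8109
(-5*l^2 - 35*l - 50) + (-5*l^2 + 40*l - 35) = -10*l^2 + 5*l - 85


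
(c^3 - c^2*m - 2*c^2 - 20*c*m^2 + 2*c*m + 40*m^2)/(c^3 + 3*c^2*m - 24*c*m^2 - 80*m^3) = (c - 2)/(c + 4*m)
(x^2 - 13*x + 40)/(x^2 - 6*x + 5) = (x - 8)/(x - 1)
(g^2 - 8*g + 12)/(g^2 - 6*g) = (g - 2)/g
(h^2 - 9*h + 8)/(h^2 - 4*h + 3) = (h - 8)/(h - 3)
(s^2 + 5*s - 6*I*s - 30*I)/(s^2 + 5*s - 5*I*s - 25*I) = (s - 6*I)/(s - 5*I)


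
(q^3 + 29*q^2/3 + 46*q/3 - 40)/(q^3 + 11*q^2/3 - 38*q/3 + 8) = (q + 5)/(q - 1)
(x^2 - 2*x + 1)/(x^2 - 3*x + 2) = (x - 1)/(x - 2)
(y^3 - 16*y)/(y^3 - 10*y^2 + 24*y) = (y + 4)/(y - 6)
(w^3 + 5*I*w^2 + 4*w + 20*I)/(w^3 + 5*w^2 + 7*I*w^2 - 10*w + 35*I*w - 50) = (w - 2*I)/(w + 5)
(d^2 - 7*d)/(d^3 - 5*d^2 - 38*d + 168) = d/(d^2 + 2*d - 24)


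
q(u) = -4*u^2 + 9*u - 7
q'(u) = 9 - 8*u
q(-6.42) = -229.65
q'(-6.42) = 60.36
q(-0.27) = -9.72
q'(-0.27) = 11.16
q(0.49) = -3.55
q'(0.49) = 5.08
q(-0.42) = -11.49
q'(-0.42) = 12.36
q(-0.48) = -12.24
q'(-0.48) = 12.84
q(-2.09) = -43.28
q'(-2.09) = 25.72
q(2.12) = -5.90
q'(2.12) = -7.96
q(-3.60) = -91.24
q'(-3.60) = 37.80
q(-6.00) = -205.00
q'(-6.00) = 57.00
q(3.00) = -16.00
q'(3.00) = -15.00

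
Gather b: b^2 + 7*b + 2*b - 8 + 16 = b^2 + 9*b + 8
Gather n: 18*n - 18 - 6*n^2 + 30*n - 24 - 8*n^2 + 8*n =-14*n^2 + 56*n - 42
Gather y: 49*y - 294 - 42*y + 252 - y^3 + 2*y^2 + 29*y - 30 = -y^3 + 2*y^2 + 36*y - 72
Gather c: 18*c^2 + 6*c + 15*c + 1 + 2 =18*c^2 + 21*c + 3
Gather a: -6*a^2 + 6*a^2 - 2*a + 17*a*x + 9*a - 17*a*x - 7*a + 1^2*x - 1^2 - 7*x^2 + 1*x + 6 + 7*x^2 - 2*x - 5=0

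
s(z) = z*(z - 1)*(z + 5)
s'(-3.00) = -2.00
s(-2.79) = 23.37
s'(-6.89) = 82.30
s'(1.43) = 12.57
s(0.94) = -0.34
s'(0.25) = -2.81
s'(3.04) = 47.04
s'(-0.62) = -8.81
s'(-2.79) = -3.97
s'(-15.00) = 550.00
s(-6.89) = -102.74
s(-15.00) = -2400.00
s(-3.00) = 24.00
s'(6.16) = 158.12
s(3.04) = 49.86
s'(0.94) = 5.17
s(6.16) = 354.73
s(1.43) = 3.95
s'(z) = z*(z - 1) + z*(z + 5) + (z - 1)*(z + 5)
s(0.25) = -0.98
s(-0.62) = 4.40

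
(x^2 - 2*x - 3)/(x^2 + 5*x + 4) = (x - 3)/(x + 4)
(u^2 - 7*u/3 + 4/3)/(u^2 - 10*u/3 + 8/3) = (u - 1)/(u - 2)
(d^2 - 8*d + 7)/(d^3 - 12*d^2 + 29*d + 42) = (d - 1)/(d^2 - 5*d - 6)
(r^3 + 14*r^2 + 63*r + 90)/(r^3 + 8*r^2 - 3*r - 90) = (r + 3)/(r - 3)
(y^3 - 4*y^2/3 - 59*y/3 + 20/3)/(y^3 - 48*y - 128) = (3*y^2 - 16*y + 5)/(3*(y^2 - 4*y - 32))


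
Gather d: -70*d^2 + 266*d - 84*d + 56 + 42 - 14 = -70*d^2 + 182*d + 84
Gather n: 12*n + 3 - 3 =12*n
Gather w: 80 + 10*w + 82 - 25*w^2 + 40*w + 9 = -25*w^2 + 50*w + 171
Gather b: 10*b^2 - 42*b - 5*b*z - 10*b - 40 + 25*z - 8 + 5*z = 10*b^2 + b*(-5*z - 52) + 30*z - 48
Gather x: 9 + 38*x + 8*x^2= 8*x^2 + 38*x + 9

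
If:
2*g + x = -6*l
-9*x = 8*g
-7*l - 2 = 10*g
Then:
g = -54/235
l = 2/47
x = 48/235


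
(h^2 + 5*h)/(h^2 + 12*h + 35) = h/(h + 7)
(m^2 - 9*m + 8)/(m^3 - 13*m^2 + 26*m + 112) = (m - 1)/(m^2 - 5*m - 14)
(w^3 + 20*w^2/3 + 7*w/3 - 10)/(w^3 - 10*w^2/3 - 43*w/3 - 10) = (w^2 + 5*w - 6)/(w^2 - 5*w - 6)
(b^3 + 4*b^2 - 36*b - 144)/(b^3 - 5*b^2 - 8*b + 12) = (b^2 + 10*b + 24)/(b^2 + b - 2)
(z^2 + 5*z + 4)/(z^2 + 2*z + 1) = (z + 4)/(z + 1)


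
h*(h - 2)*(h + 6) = h^3 + 4*h^2 - 12*h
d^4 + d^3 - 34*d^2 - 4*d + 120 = (d - 5)*(d - 2)*(d + 2)*(d + 6)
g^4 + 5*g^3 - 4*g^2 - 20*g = g*(g - 2)*(g + 2)*(g + 5)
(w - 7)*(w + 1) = w^2 - 6*w - 7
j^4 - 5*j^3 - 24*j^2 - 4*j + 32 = (j - 8)*(j - 1)*(j + 2)^2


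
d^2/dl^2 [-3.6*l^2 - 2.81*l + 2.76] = -7.20000000000000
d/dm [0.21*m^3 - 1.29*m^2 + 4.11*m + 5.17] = 0.63*m^2 - 2.58*m + 4.11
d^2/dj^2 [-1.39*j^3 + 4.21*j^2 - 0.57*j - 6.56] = 8.42 - 8.34*j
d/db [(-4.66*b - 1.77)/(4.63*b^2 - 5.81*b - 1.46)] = (21.5758*b^2 + 16.3902*b - 3.4801)/(21.4369*b^4 - 53.8006*b^3 + 20.2365*b^2 + 16.9652*b + 2.1316)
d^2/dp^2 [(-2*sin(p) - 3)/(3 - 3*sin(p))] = -(5*sin(p) + 10)/(3*(sin(p) - 1)^2)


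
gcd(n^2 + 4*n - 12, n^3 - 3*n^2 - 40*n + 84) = n^2 + 4*n - 12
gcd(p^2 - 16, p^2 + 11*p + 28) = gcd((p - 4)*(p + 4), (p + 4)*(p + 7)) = p + 4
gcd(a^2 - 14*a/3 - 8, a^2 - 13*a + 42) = a - 6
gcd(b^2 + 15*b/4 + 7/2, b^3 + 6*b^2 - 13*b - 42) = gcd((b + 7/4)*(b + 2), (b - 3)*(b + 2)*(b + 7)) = b + 2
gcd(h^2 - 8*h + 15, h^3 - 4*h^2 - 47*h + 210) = h - 5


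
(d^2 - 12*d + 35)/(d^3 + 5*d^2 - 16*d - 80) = (d^2 - 12*d + 35)/(d^3 + 5*d^2 - 16*d - 80)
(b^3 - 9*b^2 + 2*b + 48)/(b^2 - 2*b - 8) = (b^2 - 11*b + 24)/(b - 4)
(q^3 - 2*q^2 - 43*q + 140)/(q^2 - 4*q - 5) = (q^2 + 3*q - 28)/(q + 1)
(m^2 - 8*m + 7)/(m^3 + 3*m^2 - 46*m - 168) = (m - 1)/(m^2 + 10*m + 24)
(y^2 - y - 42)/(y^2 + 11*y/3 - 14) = 3*(y - 7)/(3*y - 7)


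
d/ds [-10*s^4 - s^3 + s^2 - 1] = s*(-40*s^2 - 3*s + 2)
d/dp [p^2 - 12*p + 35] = 2*p - 12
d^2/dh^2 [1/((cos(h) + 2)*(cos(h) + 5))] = (-4*sin(h)^4 + 11*sin(h)^2 + 385*cos(h)/4 - 21*cos(3*h)/4 + 71)/((cos(h) + 2)^3*(cos(h) + 5)^3)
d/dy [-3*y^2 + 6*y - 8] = 6 - 6*y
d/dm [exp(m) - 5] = exp(m)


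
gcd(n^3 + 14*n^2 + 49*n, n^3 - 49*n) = n^2 + 7*n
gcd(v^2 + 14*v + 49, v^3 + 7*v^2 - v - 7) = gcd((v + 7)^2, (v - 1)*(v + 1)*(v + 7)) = v + 7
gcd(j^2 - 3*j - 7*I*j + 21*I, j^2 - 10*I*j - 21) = j - 7*I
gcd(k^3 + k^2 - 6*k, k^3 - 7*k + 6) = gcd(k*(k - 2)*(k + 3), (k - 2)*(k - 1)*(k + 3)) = k^2 + k - 6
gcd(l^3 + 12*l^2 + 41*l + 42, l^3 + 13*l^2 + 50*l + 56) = l^2 + 9*l + 14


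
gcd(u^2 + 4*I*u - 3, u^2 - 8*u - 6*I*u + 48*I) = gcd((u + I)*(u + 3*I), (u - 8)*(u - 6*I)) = 1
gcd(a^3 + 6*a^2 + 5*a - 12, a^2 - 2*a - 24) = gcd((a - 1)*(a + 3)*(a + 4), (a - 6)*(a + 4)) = a + 4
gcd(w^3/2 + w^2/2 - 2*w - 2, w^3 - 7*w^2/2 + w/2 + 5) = w^2 - w - 2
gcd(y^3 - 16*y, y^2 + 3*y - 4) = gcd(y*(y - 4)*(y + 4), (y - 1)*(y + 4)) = y + 4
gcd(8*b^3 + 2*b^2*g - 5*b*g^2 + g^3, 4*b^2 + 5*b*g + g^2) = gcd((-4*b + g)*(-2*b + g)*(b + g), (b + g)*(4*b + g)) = b + g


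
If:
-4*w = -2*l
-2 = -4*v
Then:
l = 2*w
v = 1/2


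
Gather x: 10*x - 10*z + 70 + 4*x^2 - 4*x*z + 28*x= 4*x^2 + x*(38 - 4*z) - 10*z + 70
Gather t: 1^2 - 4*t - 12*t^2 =-12*t^2 - 4*t + 1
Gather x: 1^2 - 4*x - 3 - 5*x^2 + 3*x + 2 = -5*x^2 - x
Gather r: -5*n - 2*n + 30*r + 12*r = -7*n + 42*r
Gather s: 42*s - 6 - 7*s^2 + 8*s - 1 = -7*s^2 + 50*s - 7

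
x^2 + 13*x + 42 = (x + 6)*(x + 7)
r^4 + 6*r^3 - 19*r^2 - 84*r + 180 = (r - 3)*(r - 2)*(r + 5)*(r + 6)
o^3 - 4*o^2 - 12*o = o*(o - 6)*(o + 2)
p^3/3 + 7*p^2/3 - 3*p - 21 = (p/3 + 1)*(p - 3)*(p + 7)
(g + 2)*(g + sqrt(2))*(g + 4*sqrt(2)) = g^3 + 2*g^2 + 5*sqrt(2)*g^2 + 8*g + 10*sqrt(2)*g + 16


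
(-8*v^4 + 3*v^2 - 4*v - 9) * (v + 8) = -8*v^5 - 64*v^4 + 3*v^3 + 20*v^2 - 41*v - 72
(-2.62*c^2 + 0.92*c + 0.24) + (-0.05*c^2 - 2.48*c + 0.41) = -2.67*c^2 - 1.56*c + 0.65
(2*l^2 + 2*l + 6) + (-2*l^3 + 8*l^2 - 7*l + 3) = -2*l^3 + 10*l^2 - 5*l + 9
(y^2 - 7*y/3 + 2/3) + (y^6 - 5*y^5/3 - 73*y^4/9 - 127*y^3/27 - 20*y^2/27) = y^6 - 5*y^5/3 - 73*y^4/9 - 127*y^3/27 + 7*y^2/27 - 7*y/3 + 2/3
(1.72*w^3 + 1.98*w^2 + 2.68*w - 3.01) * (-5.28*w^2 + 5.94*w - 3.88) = -9.0816*w^5 - 0.237599999999999*w^4 - 9.0628*w^3 + 24.1296*w^2 - 28.2778*w + 11.6788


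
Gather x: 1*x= x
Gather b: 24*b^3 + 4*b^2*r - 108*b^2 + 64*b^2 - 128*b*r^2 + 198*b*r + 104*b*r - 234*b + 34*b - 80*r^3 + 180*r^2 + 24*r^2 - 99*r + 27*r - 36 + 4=24*b^3 + b^2*(4*r - 44) + b*(-128*r^2 + 302*r - 200) - 80*r^3 + 204*r^2 - 72*r - 32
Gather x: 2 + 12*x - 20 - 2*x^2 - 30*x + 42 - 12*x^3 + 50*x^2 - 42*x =-12*x^3 + 48*x^2 - 60*x + 24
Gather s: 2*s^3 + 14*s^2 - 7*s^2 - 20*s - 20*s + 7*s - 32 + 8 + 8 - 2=2*s^3 + 7*s^2 - 33*s - 18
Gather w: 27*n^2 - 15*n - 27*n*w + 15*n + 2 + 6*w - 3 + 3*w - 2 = 27*n^2 + w*(9 - 27*n) - 3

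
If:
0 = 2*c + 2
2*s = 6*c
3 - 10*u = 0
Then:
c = -1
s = -3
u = 3/10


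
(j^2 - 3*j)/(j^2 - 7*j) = (j - 3)/(j - 7)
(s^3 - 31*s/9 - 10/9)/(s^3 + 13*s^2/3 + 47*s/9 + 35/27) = 3*(s - 2)/(3*s + 7)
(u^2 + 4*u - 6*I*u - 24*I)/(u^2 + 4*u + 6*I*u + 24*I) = (u - 6*I)/(u + 6*I)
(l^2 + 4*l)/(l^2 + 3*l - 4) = l/(l - 1)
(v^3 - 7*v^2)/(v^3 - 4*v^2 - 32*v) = v*(7 - v)/(-v^2 + 4*v + 32)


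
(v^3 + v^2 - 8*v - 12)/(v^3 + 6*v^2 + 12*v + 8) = (v - 3)/(v + 2)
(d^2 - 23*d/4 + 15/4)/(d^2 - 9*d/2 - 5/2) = (4*d - 3)/(2*(2*d + 1))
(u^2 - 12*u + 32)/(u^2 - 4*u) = (u - 8)/u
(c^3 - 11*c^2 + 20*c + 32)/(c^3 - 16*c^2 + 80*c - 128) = (c + 1)/(c - 4)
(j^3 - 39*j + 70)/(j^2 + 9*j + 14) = (j^2 - 7*j + 10)/(j + 2)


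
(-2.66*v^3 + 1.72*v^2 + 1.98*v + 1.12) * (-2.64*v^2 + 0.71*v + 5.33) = 7.0224*v^5 - 6.4294*v^4 - 18.1838*v^3 + 7.6166*v^2 + 11.3486*v + 5.9696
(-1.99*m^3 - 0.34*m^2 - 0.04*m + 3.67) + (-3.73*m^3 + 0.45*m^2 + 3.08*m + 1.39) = -5.72*m^3 + 0.11*m^2 + 3.04*m + 5.06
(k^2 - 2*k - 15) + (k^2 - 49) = 2*k^2 - 2*k - 64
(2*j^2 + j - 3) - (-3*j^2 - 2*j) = 5*j^2 + 3*j - 3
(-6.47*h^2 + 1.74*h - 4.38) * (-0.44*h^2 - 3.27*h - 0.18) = 2.8468*h^4 + 20.3913*h^3 - 2.598*h^2 + 14.0094*h + 0.7884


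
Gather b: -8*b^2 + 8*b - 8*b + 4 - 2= 2 - 8*b^2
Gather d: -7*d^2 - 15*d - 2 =-7*d^2 - 15*d - 2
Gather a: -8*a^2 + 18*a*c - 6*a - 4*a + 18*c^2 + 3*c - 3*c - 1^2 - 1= -8*a^2 + a*(18*c - 10) + 18*c^2 - 2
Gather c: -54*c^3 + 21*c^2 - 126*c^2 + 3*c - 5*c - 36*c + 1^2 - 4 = -54*c^3 - 105*c^2 - 38*c - 3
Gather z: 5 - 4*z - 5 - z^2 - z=-z^2 - 5*z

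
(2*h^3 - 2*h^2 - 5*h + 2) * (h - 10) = 2*h^4 - 22*h^3 + 15*h^2 + 52*h - 20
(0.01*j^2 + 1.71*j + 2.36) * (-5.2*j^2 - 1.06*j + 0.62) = -0.052*j^4 - 8.9026*j^3 - 14.0784*j^2 - 1.4414*j + 1.4632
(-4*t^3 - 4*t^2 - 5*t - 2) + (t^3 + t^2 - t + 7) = -3*t^3 - 3*t^2 - 6*t + 5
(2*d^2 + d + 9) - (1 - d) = 2*d^2 + 2*d + 8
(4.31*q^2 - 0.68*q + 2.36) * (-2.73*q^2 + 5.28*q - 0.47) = -11.7663*q^4 + 24.6132*q^3 - 12.0589*q^2 + 12.7804*q - 1.1092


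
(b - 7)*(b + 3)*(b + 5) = b^3 + b^2 - 41*b - 105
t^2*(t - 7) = t^3 - 7*t^2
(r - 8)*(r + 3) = r^2 - 5*r - 24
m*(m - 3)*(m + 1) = m^3 - 2*m^2 - 3*m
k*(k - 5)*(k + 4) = k^3 - k^2 - 20*k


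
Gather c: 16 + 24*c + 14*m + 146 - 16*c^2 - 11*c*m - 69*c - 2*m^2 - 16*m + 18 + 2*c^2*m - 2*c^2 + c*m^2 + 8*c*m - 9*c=c^2*(2*m - 18) + c*(m^2 - 3*m - 54) - 2*m^2 - 2*m + 180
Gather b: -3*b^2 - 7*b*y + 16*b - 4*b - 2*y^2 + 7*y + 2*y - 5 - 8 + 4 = -3*b^2 + b*(12 - 7*y) - 2*y^2 + 9*y - 9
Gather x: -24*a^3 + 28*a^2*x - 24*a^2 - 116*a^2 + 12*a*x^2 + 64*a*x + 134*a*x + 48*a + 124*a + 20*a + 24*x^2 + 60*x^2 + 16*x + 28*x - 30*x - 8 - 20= -24*a^3 - 140*a^2 + 192*a + x^2*(12*a + 84) + x*(28*a^2 + 198*a + 14) - 28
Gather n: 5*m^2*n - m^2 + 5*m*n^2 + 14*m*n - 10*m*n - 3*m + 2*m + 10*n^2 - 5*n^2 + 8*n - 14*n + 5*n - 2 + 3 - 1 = -m^2 - m + n^2*(5*m + 5) + n*(5*m^2 + 4*m - 1)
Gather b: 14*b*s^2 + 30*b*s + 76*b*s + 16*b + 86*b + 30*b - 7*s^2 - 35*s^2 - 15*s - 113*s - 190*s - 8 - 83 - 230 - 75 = b*(14*s^2 + 106*s + 132) - 42*s^2 - 318*s - 396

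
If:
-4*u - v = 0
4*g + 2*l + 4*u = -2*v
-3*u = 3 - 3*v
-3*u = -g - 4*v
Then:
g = -19/5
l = 36/5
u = -1/5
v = 4/5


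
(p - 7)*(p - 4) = p^2 - 11*p + 28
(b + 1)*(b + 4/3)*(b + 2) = b^3 + 13*b^2/3 + 6*b + 8/3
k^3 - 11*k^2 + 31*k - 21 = (k - 7)*(k - 3)*(k - 1)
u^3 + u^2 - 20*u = u*(u - 4)*(u + 5)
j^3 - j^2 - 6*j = j*(j - 3)*(j + 2)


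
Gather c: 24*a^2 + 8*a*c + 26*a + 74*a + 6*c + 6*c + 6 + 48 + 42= 24*a^2 + 100*a + c*(8*a + 12) + 96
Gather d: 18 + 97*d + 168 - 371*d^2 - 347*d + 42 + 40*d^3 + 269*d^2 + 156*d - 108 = 40*d^3 - 102*d^2 - 94*d + 120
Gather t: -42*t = -42*t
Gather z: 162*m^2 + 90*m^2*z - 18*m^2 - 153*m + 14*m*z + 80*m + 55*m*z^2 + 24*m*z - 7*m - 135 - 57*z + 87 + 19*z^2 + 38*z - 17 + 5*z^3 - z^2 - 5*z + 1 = 144*m^2 - 80*m + 5*z^3 + z^2*(55*m + 18) + z*(90*m^2 + 38*m - 24) - 64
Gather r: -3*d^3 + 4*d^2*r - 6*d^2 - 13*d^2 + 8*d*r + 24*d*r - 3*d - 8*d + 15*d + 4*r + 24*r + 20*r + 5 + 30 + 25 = -3*d^3 - 19*d^2 + 4*d + r*(4*d^2 + 32*d + 48) + 60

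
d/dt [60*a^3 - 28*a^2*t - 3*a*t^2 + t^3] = -28*a^2 - 6*a*t + 3*t^2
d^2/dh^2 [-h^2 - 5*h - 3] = -2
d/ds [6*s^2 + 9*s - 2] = 12*s + 9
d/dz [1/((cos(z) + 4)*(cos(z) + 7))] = (2*cos(z) + 11)*sin(z)/((cos(z) + 4)^2*(cos(z) + 7)^2)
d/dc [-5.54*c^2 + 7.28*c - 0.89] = 7.28 - 11.08*c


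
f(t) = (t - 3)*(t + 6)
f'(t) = 2*t + 3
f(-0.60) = -19.44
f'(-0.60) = 1.80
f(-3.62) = -15.76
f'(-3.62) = -4.24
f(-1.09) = -20.08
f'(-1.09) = 0.82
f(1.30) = -12.41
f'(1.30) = 5.60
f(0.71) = -15.37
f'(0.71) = 4.42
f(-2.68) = -18.86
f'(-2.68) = -2.36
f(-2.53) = -19.19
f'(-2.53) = -2.06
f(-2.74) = -18.71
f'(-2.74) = -2.48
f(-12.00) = 90.00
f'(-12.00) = -21.00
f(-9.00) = 36.00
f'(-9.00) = -15.00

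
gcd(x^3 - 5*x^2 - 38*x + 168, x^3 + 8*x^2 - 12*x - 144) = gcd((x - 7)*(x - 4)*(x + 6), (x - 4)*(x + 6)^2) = x^2 + 2*x - 24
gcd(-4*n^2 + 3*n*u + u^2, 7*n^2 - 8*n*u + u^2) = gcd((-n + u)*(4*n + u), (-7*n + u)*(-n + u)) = -n + u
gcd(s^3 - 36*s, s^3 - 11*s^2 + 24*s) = s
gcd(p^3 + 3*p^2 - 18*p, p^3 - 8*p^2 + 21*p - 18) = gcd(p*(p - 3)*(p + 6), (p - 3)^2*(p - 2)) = p - 3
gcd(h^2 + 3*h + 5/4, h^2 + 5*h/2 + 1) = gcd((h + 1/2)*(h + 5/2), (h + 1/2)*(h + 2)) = h + 1/2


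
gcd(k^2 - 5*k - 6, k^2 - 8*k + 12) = k - 6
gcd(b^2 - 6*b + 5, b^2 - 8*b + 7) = b - 1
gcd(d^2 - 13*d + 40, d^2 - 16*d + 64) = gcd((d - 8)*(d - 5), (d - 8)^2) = d - 8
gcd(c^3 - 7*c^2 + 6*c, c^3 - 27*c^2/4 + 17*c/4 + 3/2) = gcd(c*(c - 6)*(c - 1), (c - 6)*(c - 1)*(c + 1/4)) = c^2 - 7*c + 6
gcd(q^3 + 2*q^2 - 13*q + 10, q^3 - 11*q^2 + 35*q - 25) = q - 1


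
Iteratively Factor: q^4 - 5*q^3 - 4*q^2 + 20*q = (q + 2)*(q^3 - 7*q^2 + 10*q) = q*(q + 2)*(q^2 - 7*q + 10) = q*(q - 2)*(q + 2)*(q - 5)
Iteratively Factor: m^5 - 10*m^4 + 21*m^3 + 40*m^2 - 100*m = (m - 5)*(m^4 - 5*m^3 - 4*m^2 + 20*m) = (m - 5)*(m - 2)*(m^3 - 3*m^2 - 10*m) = (m - 5)*(m - 2)*(m + 2)*(m^2 - 5*m) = m*(m - 5)*(m - 2)*(m + 2)*(m - 5)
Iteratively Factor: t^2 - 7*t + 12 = (t - 4)*(t - 3)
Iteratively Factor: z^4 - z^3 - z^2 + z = (z)*(z^3 - z^2 - z + 1) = z*(z - 1)*(z^2 - 1) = z*(z - 1)*(z + 1)*(z - 1)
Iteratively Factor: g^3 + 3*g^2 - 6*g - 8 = (g + 4)*(g^2 - g - 2) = (g - 2)*(g + 4)*(g + 1)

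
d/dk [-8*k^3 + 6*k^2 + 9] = 12*k*(1 - 2*k)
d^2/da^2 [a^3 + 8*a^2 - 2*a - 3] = 6*a + 16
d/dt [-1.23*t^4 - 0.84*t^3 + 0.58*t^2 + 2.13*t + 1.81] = -4.92*t^3 - 2.52*t^2 + 1.16*t + 2.13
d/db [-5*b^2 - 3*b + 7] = -10*b - 3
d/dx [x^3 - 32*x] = 3*x^2 - 32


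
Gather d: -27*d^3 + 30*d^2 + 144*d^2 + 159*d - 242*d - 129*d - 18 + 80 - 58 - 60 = -27*d^3 + 174*d^2 - 212*d - 56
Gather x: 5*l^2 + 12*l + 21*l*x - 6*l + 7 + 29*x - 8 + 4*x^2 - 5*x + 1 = 5*l^2 + 6*l + 4*x^2 + x*(21*l + 24)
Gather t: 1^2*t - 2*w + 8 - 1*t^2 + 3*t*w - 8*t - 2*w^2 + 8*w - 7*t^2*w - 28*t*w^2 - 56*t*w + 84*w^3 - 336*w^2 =t^2*(-7*w - 1) + t*(-28*w^2 - 53*w - 7) + 84*w^3 - 338*w^2 + 6*w + 8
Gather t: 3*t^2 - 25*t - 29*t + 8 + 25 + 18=3*t^2 - 54*t + 51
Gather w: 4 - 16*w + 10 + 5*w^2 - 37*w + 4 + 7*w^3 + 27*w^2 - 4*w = 7*w^3 + 32*w^2 - 57*w + 18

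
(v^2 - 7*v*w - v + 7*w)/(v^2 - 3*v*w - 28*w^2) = (v - 1)/(v + 4*w)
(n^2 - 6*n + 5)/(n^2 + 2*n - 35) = (n - 1)/(n + 7)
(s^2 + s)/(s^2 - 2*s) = (s + 1)/(s - 2)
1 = 1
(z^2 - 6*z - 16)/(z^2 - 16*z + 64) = (z + 2)/(z - 8)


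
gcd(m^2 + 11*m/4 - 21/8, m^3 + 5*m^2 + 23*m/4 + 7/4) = m + 7/2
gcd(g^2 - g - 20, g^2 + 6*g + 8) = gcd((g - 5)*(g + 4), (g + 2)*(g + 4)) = g + 4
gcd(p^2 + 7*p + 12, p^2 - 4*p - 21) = p + 3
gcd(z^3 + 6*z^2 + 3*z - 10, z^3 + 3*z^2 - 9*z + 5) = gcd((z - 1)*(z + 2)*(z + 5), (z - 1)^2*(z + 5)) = z^2 + 4*z - 5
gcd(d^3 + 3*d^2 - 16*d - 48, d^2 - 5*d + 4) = d - 4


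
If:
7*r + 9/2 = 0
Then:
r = -9/14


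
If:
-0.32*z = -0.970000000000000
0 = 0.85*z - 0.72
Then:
No Solution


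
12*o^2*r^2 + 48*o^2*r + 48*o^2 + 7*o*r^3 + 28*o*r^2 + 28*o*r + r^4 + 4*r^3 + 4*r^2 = (3*o + r)*(4*o + r)*(r + 2)^2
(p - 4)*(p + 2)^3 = p^4 + 2*p^3 - 12*p^2 - 40*p - 32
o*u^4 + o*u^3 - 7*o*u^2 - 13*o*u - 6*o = (u - 3)*(u + 1)*(u + 2)*(o*u + o)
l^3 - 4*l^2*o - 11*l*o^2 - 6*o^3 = (l - 6*o)*(l + o)^2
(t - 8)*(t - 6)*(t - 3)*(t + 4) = t^4 - 13*t^3 + 22*t^2 + 216*t - 576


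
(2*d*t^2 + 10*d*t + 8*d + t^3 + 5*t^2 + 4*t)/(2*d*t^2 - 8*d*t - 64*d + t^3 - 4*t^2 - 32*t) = (t + 1)/(t - 8)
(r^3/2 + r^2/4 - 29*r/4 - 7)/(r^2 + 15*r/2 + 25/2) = (2*r^3 + r^2 - 29*r - 28)/(2*(2*r^2 + 15*r + 25))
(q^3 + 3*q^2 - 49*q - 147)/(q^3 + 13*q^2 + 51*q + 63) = (q - 7)/(q + 3)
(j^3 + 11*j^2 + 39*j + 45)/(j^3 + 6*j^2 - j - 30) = (j + 3)/(j - 2)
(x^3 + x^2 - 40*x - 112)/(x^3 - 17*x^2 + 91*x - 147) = (x^2 + 8*x + 16)/(x^2 - 10*x + 21)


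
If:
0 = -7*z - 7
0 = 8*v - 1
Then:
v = 1/8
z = -1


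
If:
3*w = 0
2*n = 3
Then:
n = 3/2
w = 0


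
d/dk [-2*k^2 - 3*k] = -4*k - 3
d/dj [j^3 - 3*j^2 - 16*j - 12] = 3*j^2 - 6*j - 16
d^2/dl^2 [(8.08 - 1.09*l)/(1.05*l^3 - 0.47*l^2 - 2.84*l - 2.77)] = (-7.21035000000001*l^5 + 110.12589*l^4 - 70.782002*l^3 - 171.901308*l^2 + 214.22961*l + 126.451016)/(1.157625*l^9 - 1.554525*l^8 - 8.697465*l^7 - 0.856358000000002*l^6 + 31.726542*l^5 + 36.352665*l^4 - 20.921045*l^3 - 77.843925*l^2 - 65.373108*l - 21.253933)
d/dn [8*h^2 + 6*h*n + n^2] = 6*h + 2*n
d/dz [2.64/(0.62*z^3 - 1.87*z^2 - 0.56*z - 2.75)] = (-4.9104*z^2 + 9.8736*z + 1.4784)/(-0.62*z^3 + 1.87*z^2 + 0.56*z + 2.75)^2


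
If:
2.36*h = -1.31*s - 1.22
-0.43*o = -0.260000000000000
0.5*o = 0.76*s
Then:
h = -0.74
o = 0.60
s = 0.40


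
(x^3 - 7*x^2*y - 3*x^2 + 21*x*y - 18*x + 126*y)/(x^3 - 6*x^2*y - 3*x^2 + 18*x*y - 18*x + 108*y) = (x - 7*y)/(x - 6*y)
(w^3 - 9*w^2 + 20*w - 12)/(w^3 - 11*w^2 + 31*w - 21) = (w^2 - 8*w + 12)/(w^2 - 10*w + 21)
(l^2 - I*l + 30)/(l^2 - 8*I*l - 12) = (l + 5*I)/(l - 2*I)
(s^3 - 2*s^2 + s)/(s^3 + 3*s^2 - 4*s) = (s - 1)/(s + 4)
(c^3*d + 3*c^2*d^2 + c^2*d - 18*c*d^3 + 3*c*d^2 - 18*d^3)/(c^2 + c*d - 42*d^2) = d*(c^3 + 3*c^2*d + c^2 - 18*c*d^2 + 3*c*d - 18*d^2)/(c^2 + c*d - 42*d^2)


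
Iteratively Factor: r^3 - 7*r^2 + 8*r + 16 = (r - 4)*(r^2 - 3*r - 4) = (r - 4)^2*(r + 1)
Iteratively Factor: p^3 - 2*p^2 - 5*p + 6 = (p + 2)*(p^2 - 4*p + 3) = (p - 3)*(p + 2)*(p - 1)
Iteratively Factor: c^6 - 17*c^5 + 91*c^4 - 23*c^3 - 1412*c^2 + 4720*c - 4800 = (c + 4)*(c^5 - 21*c^4 + 175*c^3 - 723*c^2 + 1480*c - 1200) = (c - 4)*(c + 4)*(c^4 - 17*c^3 + 107*c^2 - 295*c + 300) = (c - 5)*(c - 4)*(c + 4)*(c^3 - 12*c^2 + 47*c - 60) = (c - 5)*(c - 4)^2*(c + 4)*(c^2 - 8*c + 15) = (c - 5)^2*(c - 4)^2*(c + 4)*(c - 3)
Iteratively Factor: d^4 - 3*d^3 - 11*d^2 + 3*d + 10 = (d + 1)*(d^3 - 4*d^2 - 7*d + 10) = (d - 1)*(d + 1)*(d^2 - 3*d - 10) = (d - 1)*(d + 1)*(d + 2)*(d - 5)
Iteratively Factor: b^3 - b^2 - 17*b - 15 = (b + 1)*(b^2 - 2*b - 15) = (b - 5)*(b + 1)*(b + 3)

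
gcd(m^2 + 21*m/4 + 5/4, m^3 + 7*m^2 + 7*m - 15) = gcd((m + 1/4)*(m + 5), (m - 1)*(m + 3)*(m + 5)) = m + 5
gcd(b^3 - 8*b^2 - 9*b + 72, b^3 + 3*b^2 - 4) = 1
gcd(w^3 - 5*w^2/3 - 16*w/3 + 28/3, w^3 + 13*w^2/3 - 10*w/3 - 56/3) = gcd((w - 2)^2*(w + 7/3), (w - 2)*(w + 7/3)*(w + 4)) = w^2 + w/3 - 14/3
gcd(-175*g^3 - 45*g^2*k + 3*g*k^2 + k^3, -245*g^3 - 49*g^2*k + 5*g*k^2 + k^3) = 35*g^2 + 2*g*k - k^2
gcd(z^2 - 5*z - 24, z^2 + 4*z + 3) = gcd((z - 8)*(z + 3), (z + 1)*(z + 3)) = z + 3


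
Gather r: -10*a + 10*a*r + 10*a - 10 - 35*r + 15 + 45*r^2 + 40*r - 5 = 45*r^2 + r*(10*a + 5)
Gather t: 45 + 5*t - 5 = 5*t + 40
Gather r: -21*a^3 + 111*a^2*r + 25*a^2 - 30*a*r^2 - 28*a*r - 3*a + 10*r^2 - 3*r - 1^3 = -21*a^3 + 25*a^2 - 3*a + r^2*(10 - 30*a) + r*(111*a^2 - 28*a - 3) - 1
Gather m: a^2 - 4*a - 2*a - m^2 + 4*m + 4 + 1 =a^2 - 6*a - m^2 + 4*m + 5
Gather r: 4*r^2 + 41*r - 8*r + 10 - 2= 4*r^2 + 33*r + 8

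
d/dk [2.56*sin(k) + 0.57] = 2.56*cos(k)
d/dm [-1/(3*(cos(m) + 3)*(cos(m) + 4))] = -(2*cos(m) + 7)*sin(m)/(3*(cos(m) + 3)^2*(cos(m) + 4)^2)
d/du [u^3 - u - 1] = 3*u^2 - 1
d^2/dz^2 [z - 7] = 0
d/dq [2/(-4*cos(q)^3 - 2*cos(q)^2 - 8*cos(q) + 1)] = 8*(3*sin(q)^2 - cos(q) - 5)*sin(q)/(11*cos(q) + cos(2*q) + cos(3*q))^2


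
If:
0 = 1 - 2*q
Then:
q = 1/2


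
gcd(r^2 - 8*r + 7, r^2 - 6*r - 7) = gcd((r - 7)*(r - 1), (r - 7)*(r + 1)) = r - 7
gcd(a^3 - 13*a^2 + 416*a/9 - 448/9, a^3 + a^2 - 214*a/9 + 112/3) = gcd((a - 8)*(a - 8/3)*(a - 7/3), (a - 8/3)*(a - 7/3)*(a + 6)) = a^2 - 5*a + 56/9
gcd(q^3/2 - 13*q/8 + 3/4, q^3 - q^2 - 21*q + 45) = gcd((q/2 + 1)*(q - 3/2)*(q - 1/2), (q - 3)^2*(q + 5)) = 1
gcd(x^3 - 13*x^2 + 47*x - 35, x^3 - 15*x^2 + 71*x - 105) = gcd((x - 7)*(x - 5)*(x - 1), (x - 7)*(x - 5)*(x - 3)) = x^2 - 12*x + 35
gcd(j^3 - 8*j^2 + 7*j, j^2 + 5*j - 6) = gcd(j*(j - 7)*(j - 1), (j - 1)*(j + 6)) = j - 1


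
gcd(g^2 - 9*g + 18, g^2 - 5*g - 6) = g - 6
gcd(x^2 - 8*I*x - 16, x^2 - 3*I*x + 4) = x - 4*I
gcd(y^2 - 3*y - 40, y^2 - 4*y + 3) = 1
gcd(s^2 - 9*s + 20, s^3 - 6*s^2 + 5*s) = s - 5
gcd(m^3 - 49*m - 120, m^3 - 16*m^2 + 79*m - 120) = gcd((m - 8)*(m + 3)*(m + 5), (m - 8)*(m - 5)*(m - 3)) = m - 8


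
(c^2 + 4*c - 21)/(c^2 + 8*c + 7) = (c - 3)/(c + 1)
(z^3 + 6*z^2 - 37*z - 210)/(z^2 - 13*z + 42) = (z^2 + 12*z + 35)/(z - 7)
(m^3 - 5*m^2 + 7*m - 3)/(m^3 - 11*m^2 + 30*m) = (m^3 - 5*m^2 + 7*m - 3)/(m*(m^2 - 11*m + 30))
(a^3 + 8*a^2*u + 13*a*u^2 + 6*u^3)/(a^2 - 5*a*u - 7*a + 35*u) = (a^3 + 8*a^2*u + 13*a*u^2 + 6*u^3)/(a^2 - 5*a*u - 7*a + 35*u)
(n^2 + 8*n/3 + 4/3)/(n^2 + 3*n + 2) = (n + 2/3)/(n + 1)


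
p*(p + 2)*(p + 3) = p^3 + 5*p^2 + 6*p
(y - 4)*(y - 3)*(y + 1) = y^3 - 6*y^2 + 5*y + 12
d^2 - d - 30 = (d - 6)*(d + 5)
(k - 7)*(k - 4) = k^2 - 11*k + 28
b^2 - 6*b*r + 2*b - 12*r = (b + 2)*(b - 6*r)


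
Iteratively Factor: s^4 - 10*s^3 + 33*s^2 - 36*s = (s - 3)*(s^3 - 7*s^2 + 12*s) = s*(s - 3)*(s^2 - 7*s + 12) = s*(s - 4)*(s - 3)*(s - 3)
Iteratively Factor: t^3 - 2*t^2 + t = (t - 1)*(t^2 - t) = (t - 1)^2*(t)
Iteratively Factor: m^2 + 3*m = (m)*(m + 3)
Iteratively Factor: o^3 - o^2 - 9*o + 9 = (o - 3)*(o^2 + 2*o - 3) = (o - 3)*(o - 1)*(o + 3)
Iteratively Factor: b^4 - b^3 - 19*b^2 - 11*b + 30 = (b - 5)*(b^3 + 4*b^2 + b - 6) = (b - 5)*(b + 2)*(b^2 + 2*b - 3) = (b - 5)*(b + 2)*(b + 3)*(b - 1)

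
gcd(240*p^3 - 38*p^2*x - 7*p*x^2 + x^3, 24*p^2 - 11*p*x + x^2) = -8*p + x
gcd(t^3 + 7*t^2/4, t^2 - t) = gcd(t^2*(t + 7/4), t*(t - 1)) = t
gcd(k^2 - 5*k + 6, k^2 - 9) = k - 3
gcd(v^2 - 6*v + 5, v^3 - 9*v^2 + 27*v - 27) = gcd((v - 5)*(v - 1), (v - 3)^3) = 1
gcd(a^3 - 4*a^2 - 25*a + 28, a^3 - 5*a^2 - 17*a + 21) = a^2 - 8*a + 7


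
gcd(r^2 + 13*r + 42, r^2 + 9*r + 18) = r + 6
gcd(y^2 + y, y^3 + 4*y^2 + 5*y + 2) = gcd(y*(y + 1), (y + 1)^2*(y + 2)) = y + 1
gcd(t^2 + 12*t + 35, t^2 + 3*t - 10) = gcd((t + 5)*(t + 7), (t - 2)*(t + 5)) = t + 5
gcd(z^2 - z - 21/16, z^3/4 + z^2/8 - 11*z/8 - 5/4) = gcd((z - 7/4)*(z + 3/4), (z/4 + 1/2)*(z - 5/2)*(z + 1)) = 1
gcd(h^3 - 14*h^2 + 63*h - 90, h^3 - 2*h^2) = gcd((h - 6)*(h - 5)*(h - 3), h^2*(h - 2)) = 1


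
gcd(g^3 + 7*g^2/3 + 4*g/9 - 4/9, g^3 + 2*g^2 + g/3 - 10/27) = g^2 + g/3 - 2/9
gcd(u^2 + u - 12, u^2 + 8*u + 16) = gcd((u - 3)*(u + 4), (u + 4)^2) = u + 4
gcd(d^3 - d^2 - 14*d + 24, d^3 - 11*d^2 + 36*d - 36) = d^2 - 5*d + 6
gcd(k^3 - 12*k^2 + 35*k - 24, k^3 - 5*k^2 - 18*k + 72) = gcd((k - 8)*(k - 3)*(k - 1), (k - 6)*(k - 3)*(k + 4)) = k - 3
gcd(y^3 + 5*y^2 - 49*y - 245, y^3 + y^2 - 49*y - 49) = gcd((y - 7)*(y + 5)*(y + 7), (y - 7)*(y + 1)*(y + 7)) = y^2 - 49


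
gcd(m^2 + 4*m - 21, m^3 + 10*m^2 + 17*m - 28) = m + 7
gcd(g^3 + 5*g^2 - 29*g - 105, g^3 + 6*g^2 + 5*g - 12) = g + 3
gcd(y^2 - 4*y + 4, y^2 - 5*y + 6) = y - 2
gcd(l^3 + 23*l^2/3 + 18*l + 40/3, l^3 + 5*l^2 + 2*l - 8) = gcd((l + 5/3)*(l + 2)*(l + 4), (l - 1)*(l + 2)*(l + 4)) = l^2 + 6*l + 8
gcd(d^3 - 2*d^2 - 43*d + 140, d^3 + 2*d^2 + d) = 1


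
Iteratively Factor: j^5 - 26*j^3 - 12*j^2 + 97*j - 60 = (j - 5)*(j^4 + 5*j^3 - j^2 - 17*j + 12) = (j - 5)*(j + 4)*(j^3 + j^2 - 5*j + 3) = (j - 5)*(j + 3)*(j + 4)*(j^2 - 2*j + 1) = (j - 5)*(j - 1)*(j + 3)*(j + 4)*(j - 1)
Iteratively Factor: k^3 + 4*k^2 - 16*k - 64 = (k - 4)*(k^2 + 8*k + 16) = (k - 4)*(k + 4)*(k + 4)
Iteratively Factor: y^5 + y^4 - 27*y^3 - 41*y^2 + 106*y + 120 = (y - 2)*(y^4 + 3*y^3 - 21*y^2 - 83*y - 60) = (y - 2)*(y + 1)*(y^3 + 2*y^2 - 23*y - 60) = (y - 2)*(y + 1)*(y + 4)*(y^2 - 2*y - 15) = (y - 5)*(y - 2)*(y + 1)*(y + 4)*(y + 3)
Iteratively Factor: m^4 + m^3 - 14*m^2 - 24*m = (m + 2)*(m^3 - m^2 - 12*m) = m*(m + 2)*(m^2 - m - 12) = m*(m - 4)*(m + 2)*(m + 3)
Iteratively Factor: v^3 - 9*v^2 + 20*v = (v - 4)*(v^2 - 5*v) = (v - 5)*(v - 4)*(v)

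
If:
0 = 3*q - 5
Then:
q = 5/3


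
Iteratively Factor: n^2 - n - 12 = (n - 4)*(n + 3)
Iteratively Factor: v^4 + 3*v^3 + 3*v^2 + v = (v + 1)*(v^3 + 2*v^2 + v) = (v + 1)^2*(v^2 + v) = v*(v + 1)^2*(v + 1)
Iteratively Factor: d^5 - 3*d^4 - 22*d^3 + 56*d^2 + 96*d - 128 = (d - 4)*(d^4 + d^3 - 18*d^2 - 16*d + 32) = (d - 4)*(d - 1)*(d^3 + 2*d^2 - 16*d - 32) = (d - 4)*(d - 1)*(d + 2)*(d^2 - 16) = (d - 4)^2*(d - 1)*(d + 2)*(d + 4)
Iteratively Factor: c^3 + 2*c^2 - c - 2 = (c + 1)*(c^2 + c - 2) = (c + 1)*(c + 2)*(c - 1)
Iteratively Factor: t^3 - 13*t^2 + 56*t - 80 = (t - 4)*(t^2 - 9*t + 20) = (t - 5)*(t - 4)*(t - 4)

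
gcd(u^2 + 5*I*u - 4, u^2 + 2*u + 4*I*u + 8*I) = u + 4*I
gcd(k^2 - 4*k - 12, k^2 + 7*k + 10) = k + 2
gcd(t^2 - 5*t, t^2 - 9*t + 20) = t - 5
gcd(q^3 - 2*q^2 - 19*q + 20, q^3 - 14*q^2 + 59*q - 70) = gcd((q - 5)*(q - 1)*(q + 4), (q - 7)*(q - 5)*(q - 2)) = q - 5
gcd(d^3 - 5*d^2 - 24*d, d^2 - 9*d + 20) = 1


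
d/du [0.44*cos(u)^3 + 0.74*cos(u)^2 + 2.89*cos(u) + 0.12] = (1.32*sin(u)^2 - 1.48*cos(u) - 4.21)*sin(u)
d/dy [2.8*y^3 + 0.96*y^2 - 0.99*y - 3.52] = 8.4*y^2 + 1.92*y - 0.99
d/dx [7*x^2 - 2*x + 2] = 14*x - 2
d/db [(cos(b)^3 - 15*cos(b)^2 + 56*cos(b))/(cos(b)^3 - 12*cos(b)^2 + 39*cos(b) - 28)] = (-3*cos(b)^2 - 8*cos(b) + 32)*sin(b)/((cos(b) - 4)^2*(cos(b) - 1)^2)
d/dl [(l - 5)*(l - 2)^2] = 3*(l - 4)*(l - 2)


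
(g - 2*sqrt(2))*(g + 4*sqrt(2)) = g^2 + 2*sqrt(2)*g - 16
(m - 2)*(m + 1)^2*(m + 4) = m^4 + 4*m^3 - 3*m^2 - 14*m - 8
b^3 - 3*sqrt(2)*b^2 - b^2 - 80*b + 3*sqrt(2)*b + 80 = (b - 1)*(b - 8*sqrt(2))*(b + 5*sqrt(2))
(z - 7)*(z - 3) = z^2 - 10*z + 21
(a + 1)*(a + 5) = a^2 + 6*a + 5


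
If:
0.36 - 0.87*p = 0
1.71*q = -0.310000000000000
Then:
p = 0.41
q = -0.18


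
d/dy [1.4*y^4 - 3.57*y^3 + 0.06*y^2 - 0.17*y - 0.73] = 5.6*y^3 - 10.71*y^2 + 0.12*y - 0.17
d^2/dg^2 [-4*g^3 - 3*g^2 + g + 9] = -24*g - 6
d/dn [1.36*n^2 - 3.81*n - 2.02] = 2.72*n - 3.81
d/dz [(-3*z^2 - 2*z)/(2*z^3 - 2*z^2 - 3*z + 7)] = (6*z^4 + 8*z^3 + 5*z^2 - 42*z - 14)/(4*z^6 - 8*z^5 - 8*z^4 + 40*z^3 - 19*z^2 - 42*z + 49)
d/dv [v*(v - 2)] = 2*v - 2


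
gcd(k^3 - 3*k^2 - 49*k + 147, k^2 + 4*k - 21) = k^2 + 4*k - 21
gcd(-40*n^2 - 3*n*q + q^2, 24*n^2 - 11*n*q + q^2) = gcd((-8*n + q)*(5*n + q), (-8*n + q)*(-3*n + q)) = -8*n + q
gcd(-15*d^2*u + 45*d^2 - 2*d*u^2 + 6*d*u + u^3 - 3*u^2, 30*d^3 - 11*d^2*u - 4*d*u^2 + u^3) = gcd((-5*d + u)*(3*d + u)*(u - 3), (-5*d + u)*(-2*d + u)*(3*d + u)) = -15*d^2 - 2*d*u + u^2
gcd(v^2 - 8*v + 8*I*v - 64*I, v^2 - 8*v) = v - 8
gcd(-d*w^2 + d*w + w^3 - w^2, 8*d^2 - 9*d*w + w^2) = -d + w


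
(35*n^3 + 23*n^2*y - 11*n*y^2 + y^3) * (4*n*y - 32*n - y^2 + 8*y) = 140*n^4*y - 1120*n^4 + 57*n^3*y^2 - 456*n^3*y - 67*n^2*y^3 + 536*n^2*y^2 + 15*n*y^4 - 120*n*y^3 - y^5 + 8*y^4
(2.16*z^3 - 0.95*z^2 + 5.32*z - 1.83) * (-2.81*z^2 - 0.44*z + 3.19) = -6.0696*z^5 + 1.7191*z^4 - 7.6408*z^3 - 0.229*z^2 + 17.776*z - 5.8377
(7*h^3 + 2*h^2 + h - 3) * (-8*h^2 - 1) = -56*h^5 - 16*h^4 - 15*h^3 + 22*h^2 - h + 3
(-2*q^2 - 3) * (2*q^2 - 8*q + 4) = -4*q^4 + 16*q^3 - 14*q^2 + 24*q - 12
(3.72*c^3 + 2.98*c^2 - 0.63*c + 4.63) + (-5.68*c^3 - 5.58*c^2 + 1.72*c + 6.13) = -1.96*c^3 - 2.6*c^2 + 1.09*c + 10.76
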